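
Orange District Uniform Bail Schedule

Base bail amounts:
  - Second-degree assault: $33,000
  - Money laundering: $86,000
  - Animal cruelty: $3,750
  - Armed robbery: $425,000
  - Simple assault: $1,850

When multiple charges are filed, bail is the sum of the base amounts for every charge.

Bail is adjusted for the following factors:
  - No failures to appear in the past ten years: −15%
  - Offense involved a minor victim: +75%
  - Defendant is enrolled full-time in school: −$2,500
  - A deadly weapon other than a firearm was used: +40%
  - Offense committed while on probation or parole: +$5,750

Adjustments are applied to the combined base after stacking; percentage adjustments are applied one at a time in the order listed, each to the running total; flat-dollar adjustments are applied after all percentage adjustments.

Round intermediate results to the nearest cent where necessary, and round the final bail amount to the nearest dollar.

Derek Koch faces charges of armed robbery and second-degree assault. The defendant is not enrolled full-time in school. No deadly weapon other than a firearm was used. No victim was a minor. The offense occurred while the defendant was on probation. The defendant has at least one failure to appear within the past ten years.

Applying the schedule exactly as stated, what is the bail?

$463,750

Base amounts from the schedule: armed robbery $425,000; second-degree assault $33,000.
Stacking rule: sum of all bases. $425,000 + $33,000 = $458,000.
Offense committed while on probation or parole (+$5,750 flat): $458,000 + $5,750 = $463,750.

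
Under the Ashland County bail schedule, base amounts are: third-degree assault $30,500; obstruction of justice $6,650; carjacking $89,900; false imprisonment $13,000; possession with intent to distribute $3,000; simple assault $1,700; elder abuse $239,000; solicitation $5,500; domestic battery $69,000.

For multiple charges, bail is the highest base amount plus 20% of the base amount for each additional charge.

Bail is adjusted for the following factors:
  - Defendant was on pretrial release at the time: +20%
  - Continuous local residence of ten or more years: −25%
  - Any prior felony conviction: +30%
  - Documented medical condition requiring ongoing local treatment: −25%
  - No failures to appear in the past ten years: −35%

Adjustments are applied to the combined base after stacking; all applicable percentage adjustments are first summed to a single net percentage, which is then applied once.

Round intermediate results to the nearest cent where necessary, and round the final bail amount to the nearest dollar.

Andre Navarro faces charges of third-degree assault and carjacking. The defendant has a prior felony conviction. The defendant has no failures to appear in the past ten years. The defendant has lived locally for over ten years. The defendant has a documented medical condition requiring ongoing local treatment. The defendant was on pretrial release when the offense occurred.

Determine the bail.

$62,400

Base amounts from the schedule: third-degree assault $30,500; carjacking $89,900.
Stacking rule: highest base plus 20% of each additional charge. Highest is carjacking at $89,900. Additional: $30,500 × 20% = $6,100. Combined base = $89,900 + $6,100 = $96,000.
Net percentage adjustment: +20% −25% +30% −25% −35% = −35%. $96,000 × 0.65 = $62,400.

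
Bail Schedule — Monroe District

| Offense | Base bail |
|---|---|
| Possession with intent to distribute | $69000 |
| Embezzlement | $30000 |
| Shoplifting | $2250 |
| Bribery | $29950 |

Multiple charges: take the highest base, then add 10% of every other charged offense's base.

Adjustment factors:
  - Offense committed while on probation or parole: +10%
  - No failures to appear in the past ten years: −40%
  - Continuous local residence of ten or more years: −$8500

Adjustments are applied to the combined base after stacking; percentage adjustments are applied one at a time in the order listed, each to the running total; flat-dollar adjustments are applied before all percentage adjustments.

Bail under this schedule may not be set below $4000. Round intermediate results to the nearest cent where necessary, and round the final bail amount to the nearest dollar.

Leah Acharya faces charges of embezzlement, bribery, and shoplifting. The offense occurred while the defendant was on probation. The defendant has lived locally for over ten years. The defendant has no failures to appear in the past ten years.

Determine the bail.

Base amounts from the schedule: embezzlement $30000; bribery $29950; shoplifting $2250.
Stacking rule: highest base plus 10% of each additional charge. Highest is embezzlement at $30000. Additional: $29950 × 10% = $2995; $2250 × 10% = $225. Combined base = $30000 + $3220 = $33220.
Continuous local residence of ten or more years (−$8500 flat): $33220 − $8500 = $24720.
Offense committed while on probation or parole (+10%): $24720 × 1.1 = $27192.
No failures to appear in the past ten years (−40%): $27192 × 0.6 = $16315.20.
$16315.20 is at or above the $4000 minimum.
Rounded to the nearest dollar: $16315.

$16315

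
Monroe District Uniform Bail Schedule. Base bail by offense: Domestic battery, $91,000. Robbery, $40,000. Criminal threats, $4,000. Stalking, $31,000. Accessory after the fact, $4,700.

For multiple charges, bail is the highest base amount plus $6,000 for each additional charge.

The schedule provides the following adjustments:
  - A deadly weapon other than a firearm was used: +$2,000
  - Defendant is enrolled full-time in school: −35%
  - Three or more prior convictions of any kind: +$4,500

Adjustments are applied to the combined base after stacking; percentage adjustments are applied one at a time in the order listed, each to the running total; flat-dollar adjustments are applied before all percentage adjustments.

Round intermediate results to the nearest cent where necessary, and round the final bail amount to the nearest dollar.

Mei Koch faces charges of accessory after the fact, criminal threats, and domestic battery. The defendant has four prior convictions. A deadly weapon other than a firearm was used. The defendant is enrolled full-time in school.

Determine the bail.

$71,175

Base amounts from the schedule: accessory after the fact $4,700; criminal threats $4,000; domestic battery $91,000.
Stacking rule: highest base plus $6,000 per additional charge. Highest is domestic battery at $91,000; 2 additional charges → +$12,000. Combined base = $103,000.
A deadly weapon other than a firearm was used (+$2,000 flat): $103,000 + $2,000 = $105,000.
Three or more prior convictions of any kind (+$4,500 flat): $105,000 + $4,500 = $109,500.
Defendant is enrolled full-time in school (−35%): $109,500 × 0.65 = $71,175.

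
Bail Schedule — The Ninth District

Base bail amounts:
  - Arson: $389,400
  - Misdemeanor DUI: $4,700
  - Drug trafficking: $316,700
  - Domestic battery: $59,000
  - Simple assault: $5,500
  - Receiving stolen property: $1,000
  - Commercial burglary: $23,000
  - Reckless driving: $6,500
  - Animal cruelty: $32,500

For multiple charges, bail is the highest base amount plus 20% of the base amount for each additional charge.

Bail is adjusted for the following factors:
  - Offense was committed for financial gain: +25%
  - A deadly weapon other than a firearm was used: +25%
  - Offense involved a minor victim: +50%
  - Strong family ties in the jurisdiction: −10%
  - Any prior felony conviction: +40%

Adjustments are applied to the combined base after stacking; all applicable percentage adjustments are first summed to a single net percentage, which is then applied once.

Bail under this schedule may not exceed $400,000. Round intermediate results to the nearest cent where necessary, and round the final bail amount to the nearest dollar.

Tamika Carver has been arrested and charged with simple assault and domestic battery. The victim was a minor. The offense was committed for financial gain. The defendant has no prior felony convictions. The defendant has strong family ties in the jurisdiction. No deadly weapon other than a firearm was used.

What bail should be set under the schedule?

Base amounts from the schedule: simple assault $5,500; domestic battery $59,000.
Stacking rule: highest base plus 20% of each additional charge. Highest is domestic battery at $59,000. Additional: $5,500 × 20% = $1,100. Combined base = $59,000 + $1,100 = $60,100.
Net percentage adjustment: +25% +50% −10% = +65%. $60,100 × 1.65 = $99,165.
$99,165 is within the $400,000 maximum.

$99,165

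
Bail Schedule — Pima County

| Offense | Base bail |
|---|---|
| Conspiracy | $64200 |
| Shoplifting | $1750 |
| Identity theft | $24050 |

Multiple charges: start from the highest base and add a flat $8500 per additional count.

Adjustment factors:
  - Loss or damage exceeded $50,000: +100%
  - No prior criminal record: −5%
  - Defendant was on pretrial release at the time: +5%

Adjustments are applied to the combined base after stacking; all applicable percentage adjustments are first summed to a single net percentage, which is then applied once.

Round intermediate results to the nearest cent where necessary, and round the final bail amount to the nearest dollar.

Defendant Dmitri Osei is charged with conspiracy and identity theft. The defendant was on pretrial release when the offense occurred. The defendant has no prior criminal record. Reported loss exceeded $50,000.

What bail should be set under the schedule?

Base amounts from the schedule: conspiracy $64200; identity theft $24050.
Stacking rule: highest base plus $8500 per additional charge. Highest is conspiracy at $64200; 1 additional charge → +$8500. Combined base = $72700.
Net percentage adjustment: +100% −5% +5% = +100%. $72700 × 2 = $145400.

$145400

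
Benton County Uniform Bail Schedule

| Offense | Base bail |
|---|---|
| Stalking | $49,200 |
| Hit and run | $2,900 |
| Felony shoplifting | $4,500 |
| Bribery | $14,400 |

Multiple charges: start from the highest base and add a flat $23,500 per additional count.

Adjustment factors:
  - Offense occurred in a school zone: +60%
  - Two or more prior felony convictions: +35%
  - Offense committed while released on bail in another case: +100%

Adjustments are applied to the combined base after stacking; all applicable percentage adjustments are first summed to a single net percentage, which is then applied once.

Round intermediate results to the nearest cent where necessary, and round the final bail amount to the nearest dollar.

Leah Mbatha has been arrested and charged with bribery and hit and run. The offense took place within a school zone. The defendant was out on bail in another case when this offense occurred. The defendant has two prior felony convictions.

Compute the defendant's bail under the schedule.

$111,805

Base amounts from the schedule: bribery $14,400; hit and run $2,900.
Stacking rule: highest base plus $23,500 per additional charge. Highest is bribery at $14,400; 1 additional charge → +$23,500. Combined base = $37,900.
Net percentage adjustment: +60% +35% +100% = +195%. $37,900 × 2.95 = $111,805.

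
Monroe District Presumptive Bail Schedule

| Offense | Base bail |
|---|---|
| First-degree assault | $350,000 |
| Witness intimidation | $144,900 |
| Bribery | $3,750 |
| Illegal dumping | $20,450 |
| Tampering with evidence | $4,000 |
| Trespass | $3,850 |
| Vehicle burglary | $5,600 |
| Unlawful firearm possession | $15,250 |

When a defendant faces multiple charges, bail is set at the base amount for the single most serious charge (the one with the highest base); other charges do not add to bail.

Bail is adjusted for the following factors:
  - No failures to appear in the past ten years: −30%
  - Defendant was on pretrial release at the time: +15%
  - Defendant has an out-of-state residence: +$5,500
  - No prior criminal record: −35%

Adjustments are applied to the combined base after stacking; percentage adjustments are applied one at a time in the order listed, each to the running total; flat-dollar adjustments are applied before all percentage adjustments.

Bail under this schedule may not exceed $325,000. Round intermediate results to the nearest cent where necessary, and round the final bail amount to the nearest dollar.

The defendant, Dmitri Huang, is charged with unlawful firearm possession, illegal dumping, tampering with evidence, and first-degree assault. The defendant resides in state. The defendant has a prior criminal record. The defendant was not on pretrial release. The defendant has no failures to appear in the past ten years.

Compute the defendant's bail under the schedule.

$245,000

Base amounts from the schedule: unlawful firearm possession $15,250; illegal dumping $20,450; tampering with evidence $4,000; first-degree assault $350,000.
Stacking rule: use the highest base only. Highest is first-degree assault at $350,000. Combined base = $350,000.
No failures to appear in the past ten years (−30%): $350,000 × 0.7 = $245,000.
$245,000 is within the $325,000 maximum.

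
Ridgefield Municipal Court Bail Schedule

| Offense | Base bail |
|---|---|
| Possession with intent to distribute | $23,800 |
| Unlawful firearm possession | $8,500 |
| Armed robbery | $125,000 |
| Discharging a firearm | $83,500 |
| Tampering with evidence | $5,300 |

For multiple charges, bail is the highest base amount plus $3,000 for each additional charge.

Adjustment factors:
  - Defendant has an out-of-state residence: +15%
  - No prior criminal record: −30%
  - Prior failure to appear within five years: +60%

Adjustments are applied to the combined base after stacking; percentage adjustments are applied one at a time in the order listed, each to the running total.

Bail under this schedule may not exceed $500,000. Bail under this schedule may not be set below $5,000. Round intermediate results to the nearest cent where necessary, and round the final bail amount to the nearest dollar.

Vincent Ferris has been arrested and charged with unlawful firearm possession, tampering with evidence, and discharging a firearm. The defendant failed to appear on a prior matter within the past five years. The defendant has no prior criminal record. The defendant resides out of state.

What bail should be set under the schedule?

$115,276

Base amounts from the schedule: unlawful firearm possession $8,500; tampering with evidence $5,300; discharging a firearm $83,500.
Stacking rule: highest base plus $3,000 per additional charge. Highest is discharging a firearm at $83,500; 2 additional charges → +$6,000. Combined base = $89,500.
Defendant has an out-of-state residence (+15%): $89,500 × 1.15 = $102,925.
No prior criminal record (−30%): $102,925 × 0.7 = $72,047.50.
Prior failure to appear within five years (+60%): $72,047.50 × 1.6 = $115,276.
$115,276 is within the $500,000 maximum.
$115,276 is at or above the $5,000 minimum.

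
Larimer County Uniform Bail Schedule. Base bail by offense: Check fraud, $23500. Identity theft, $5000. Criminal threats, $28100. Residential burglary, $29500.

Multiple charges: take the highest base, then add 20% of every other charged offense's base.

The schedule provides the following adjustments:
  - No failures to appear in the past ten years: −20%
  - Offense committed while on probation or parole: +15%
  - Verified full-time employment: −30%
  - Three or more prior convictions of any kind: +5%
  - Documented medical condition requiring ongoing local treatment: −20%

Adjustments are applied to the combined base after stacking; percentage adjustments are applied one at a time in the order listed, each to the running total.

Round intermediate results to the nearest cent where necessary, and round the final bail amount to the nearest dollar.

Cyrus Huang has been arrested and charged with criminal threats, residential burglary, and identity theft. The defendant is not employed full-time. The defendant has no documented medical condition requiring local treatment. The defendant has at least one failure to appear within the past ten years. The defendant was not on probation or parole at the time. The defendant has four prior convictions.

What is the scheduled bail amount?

$37926

Base amounts from the schedule: criminal threats $28100; residential burglary $29500; identity theft $5000.
Stacking rule: highest base plus 20% of each additional charge. Highest is residential burglary at $29500. Additional: $28100 × 20% = $5620; $5000 × 20% = $1000. Combined base = $29500 + $6620 = $36120.
Three or more prior convictions of any kind (+5%): $36120 × 1.05 = $37926.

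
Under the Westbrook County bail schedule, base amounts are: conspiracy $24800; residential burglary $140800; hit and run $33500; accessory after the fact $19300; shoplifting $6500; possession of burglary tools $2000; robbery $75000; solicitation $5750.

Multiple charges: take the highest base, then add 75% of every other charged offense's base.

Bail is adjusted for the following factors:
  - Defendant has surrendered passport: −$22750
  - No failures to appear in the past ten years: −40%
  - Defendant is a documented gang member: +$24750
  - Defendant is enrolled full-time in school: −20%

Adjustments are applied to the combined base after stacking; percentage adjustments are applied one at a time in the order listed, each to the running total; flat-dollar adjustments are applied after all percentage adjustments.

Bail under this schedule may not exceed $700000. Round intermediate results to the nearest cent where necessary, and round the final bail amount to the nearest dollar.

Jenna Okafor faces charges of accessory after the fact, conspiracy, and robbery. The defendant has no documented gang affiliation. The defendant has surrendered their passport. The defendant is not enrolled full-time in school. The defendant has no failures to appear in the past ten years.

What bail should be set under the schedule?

Base amounts from the schedule: accessory after the fact $19300; conspiracy $24800; robbery $75000.
Stacking rule: highest base plus 75% of each additional charge. Highest is robbery at $75000. Additional: $19300 × 75% = $14475; $24800 × 75% = $18600. Combined base = $75000 + $33075 = $108075.
No failures to appear in the past ten years (−40%): $108075 × 0.6 = $64845.
Defendant has surrendered passport (−$22750 flat): $64845 − $22750 = $42095.
$42095 is within the $700000 maximum.

$42095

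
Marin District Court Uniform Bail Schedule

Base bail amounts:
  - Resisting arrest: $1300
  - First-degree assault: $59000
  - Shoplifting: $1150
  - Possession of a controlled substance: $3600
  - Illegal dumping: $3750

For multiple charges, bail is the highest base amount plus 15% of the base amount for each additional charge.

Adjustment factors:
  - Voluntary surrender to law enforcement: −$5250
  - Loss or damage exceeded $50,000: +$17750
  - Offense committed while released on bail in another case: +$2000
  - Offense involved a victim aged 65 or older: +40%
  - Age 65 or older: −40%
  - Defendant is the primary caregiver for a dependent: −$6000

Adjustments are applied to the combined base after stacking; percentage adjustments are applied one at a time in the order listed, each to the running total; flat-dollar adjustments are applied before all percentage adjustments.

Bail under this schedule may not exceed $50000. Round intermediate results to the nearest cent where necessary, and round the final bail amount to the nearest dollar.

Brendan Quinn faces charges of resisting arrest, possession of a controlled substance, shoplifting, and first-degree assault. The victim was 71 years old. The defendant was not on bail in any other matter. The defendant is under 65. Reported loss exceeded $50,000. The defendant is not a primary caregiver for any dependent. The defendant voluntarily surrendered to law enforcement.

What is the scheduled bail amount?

$50000

Base amounts from the schedule: resisting arrest $1300; possession of a controlled substance $3600; shoplifting $1150; first-degree assault $59000.
Stacking rule: highest base plus 15% of each additional charge. Highest is first-degree assault at $59000. Additional: $1300 × 15% = $195; $3600 × 15% = $540; $1150 × 15% = $172.50. Combined base = $59000 + $907.50 = $59907.50.
Voluntary surrender to law enforcement (−$5250 flat): $59907.50 − $5250 = $54657.50.
Loss or damage exceeded $50,000 (+$17750 flat): $54657.50 + $17750 = $72407.50.
Offense involved a victim aged 65 or older (+40%): $72407.50 × 1.4 = $101370.50.
Result $101370.50 exceeds the maximum of $50000; bail is capped at $50000.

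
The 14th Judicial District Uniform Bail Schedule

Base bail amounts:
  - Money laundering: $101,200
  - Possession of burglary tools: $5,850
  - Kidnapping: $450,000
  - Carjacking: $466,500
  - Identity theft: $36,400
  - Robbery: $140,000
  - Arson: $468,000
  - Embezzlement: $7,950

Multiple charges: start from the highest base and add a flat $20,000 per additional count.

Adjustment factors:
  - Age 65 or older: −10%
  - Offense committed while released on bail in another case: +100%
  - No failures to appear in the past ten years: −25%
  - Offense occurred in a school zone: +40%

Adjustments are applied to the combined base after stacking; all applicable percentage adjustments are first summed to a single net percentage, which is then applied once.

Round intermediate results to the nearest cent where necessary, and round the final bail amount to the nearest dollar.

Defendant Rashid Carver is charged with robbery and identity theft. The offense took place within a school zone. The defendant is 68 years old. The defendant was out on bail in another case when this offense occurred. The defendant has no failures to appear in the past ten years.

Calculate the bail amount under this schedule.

$328,000

Base amounts from the schedule: robbery $140,000; identity theft $36,400.
Stacking rule: highest base plus $20,000 per additional charge. Highest is robbery at $140,000; 1 additional charge → +$20,000. Combined base = $160,000.
Net percentage adjustment: −10% +100% −25% +40% = +105%. $160,000 × 2.05 = $328,000.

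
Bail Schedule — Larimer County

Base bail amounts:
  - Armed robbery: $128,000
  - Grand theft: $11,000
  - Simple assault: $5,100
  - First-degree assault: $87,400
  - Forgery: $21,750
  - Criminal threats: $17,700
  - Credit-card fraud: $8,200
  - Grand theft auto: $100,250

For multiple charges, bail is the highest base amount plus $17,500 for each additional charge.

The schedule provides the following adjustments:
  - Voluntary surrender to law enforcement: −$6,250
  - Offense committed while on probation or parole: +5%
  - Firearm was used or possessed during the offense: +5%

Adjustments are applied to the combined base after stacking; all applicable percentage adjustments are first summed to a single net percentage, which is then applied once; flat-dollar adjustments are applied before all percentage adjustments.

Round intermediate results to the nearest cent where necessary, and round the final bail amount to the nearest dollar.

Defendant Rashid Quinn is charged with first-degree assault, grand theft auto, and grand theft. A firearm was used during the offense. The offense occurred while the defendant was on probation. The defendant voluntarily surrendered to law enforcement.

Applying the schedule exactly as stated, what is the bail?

$141,900

Base amounts from the schedule: first-degree assault $87,400; grand theft auto $100,250; grand theft $11,000.
Stacking rule: highest base plus $17,500 per additional charge. Highest is grand theft auto at $100,250; 2 additional charges → +$35,000. Combined base = $135,250.
Voluntary surrender to law enforcement (−$6,250 flat): $135,250 − $6,250 = $129,000.
Net percentage adjustment: +5% +5% = +10%. $129,000 × 1.1 = $141,900.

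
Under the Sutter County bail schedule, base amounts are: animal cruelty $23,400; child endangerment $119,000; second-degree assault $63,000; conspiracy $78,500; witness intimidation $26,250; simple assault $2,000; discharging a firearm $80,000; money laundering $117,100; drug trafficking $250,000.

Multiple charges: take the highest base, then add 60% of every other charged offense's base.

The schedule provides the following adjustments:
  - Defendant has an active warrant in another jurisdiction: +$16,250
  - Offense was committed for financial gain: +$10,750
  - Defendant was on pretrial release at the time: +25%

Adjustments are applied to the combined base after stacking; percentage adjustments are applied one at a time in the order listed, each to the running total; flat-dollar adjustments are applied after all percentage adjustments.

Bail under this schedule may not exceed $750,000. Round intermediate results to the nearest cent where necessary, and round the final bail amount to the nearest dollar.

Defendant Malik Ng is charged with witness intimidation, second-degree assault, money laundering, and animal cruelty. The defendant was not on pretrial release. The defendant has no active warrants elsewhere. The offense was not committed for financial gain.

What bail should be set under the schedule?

$184,690

Base amounts from the schedule: witness intimidation $26,250; second-degree assault $63,000; money laundering $117,100; animal cruelty $23,400.
Stacking rule: highest base plus 60% of each additional charge. Highest is money laundering at $117,100. Additional: $26,250 × 60% = $15,750; $63,000 × 60% = $37,800; $23,400 × 60% = $14,040. Combined base = $117,100 + $67,590 = $184,690.
No adjustment factors apply to this defendant.
$184,690 is within the $750,000 maximum.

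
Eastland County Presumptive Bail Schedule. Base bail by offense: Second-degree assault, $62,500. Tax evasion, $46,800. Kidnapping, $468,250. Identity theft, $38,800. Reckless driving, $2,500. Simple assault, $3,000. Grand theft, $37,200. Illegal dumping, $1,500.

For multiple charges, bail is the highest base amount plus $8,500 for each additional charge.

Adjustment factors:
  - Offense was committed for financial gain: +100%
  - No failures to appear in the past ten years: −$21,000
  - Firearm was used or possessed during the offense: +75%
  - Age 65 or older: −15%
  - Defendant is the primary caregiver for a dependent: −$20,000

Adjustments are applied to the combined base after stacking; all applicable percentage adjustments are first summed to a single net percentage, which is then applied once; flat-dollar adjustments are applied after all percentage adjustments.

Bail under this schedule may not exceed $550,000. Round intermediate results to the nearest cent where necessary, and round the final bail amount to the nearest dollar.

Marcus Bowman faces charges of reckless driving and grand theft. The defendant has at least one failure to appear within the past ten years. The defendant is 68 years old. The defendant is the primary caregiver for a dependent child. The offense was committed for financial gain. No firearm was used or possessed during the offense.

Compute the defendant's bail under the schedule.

Base amounts from the schedule: reckless driving $2,500; grand theft $37,200.
Stacking rule: highest base plus $8,500 per additional charge. Highest is grand theft at $37,200; 1 additional charge → +$8,500. Combined base = $45,700.
Net percentage adjustment: +100% −15% = +85%. $45,700 × 1.85 = $84,545.
Defendant is the primary caregiver for a dependent (−$20,000 flat): $84,545 − $20,000 = $64,545.
$64,545 is within the $550,000 maximum.

$64,545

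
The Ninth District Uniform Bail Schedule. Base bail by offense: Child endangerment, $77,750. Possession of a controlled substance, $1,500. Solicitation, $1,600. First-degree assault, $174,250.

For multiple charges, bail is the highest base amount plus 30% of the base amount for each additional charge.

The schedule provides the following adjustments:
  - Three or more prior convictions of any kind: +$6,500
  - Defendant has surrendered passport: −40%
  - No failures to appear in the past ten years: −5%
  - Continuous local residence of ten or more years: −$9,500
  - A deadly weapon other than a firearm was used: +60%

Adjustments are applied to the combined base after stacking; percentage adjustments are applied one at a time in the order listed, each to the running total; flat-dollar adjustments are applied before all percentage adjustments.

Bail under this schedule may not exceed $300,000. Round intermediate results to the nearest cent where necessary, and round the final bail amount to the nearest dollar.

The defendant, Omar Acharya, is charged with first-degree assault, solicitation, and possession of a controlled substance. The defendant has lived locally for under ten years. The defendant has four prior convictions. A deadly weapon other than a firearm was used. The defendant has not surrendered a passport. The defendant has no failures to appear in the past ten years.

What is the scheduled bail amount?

$276,154

Base amounts from the schedule: first-degree assault $174,250; solicitation $1,600; possession of a controlled substance $1,500.
Stacking rule: highest base plus 30% of each additional charge. Highest is first-degree assault at $174,250. Additional: $1,600 × 30% = $480; $1,500 × 30% = $450. Combined base = $174,250 + $930 = $175,180.
Three or more prior convictions of any kind (+$6,500 flat): $175,180 + $6,500 = $181,680.
No failures to appear in the past ten years (−5%): $181,680 × 0.95 = $172,596.
A deadly weapon other than a firearm was used (+60%): $172,596 × 1.6 = $276,153.60.
$276,153.60 is within the $300,000 maximum.
Rounded to the nearest dollar: $276,154.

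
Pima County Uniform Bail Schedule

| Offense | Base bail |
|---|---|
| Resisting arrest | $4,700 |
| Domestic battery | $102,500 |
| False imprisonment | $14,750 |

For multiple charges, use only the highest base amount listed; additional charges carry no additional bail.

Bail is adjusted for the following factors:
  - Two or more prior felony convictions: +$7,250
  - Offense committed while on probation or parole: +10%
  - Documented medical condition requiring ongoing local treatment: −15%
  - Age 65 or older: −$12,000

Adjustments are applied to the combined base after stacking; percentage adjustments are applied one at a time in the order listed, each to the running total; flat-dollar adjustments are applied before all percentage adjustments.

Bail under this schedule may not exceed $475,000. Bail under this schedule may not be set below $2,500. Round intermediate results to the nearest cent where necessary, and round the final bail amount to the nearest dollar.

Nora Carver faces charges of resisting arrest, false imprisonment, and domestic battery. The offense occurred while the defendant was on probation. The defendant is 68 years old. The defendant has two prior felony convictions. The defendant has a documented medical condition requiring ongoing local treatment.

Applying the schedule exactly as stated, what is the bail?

Base amounts from the schedule: resisting arrest $4,700; false imprisonment $14,750; domestic battery $102,500.
Stacking rule: use the highest base only. Highest is domestic battery at $102,500. Combined base = $102,500.
Two or more prior felony convictions (+$7,250 flat): $102,500 + $7,250 = $109,750.
Age 65 or older (−$12,000 flat): $109,750 − $12,000 = $97,750.
Offense committed while on probation or parole (+10%): $97,750 × 1.1 = $107,525.
Documented medical condition requiring ongoing local treatment (−15%): $107,525 × 0.85 = $91,396.25.
$91,396.25 is within the $475,000 maximum.
$91,396.25 is at or above the $2,500 minimum.
Rounded to the nearest dollar: $91,396.

$91,396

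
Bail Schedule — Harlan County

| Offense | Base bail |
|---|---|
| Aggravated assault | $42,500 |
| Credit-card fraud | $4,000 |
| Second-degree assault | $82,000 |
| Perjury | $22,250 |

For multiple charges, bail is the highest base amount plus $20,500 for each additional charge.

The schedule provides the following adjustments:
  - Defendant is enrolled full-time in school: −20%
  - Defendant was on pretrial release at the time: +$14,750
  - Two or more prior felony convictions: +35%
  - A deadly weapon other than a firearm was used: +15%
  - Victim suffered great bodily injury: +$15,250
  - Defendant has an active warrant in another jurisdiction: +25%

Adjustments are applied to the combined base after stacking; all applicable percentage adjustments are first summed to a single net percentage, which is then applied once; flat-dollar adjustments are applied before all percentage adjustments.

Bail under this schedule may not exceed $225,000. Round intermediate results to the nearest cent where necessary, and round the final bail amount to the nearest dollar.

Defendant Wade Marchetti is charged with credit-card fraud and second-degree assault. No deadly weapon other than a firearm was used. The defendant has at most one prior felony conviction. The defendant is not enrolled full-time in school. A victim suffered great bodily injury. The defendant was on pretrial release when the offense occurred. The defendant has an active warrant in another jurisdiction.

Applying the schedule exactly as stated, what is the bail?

$165,625

Base amounts from the schedule: credit-card fraud $4,000; second-degree assault $82,000.
Stacking rule: highest base plus $20,500 per additional charge. Highest is second-degree assault at $82,000; 1 additional charge → +$20,500. Combined base = $102,500.
Defendant was on pretrial release at the time (+$14,750 flat): $102,500 + $14,750 = $117,250.
Victim suffered great bodily injury (+$15,250 flat): $117,250 + $15,250 = $132,500.
Defendant has an active warrant in another jurisdiction (+25%): $132,500 × 1.25 = $165,625.
$165,625 is within the $225,000 maximum.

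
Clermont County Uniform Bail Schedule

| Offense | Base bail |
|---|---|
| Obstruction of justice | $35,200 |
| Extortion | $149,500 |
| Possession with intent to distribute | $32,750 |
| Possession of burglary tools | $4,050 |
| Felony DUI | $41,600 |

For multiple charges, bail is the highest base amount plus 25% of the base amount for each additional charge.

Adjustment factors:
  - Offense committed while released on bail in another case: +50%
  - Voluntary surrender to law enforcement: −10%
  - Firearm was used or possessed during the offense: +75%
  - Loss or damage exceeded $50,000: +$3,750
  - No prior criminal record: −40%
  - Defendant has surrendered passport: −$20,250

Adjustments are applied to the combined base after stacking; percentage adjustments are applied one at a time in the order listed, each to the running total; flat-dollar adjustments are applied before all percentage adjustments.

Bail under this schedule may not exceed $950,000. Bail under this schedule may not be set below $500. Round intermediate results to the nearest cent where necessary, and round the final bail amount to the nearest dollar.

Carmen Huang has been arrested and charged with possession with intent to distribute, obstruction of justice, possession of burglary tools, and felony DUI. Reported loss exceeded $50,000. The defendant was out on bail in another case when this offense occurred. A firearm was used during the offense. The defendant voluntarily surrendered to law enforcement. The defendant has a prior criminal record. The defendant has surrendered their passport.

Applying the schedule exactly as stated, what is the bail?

$101,824

Base amounts from the schedule: possession with intent to distribute $32,750; obstruction of justice $35,200; possession of burglary tools $4,050; felony DUI $41,600.
Stacking rule: highest base plus 25% of each additional charge. Highest is felony DUI at $41,600. Additional: $32,750 × 25% = $8,187.50; $35,200 × 25% = $8,800; $4,050 × 25% = $1,012.50. Combined base = $41,600 + $18,000 = $59,600.
Loss or damage exceeded $50,000 (+$3,750 flat): $59,600 + $3,750 = $63,350.
Defendant has surrendered passport (−$20,250 flat): $63,350 − $20,250 = $43,100.
Offense committed while released on bail in another case (+50%): $43,100 × 1.5 = $64,650.
Voluntary surrender to law enforcement (−10%): $64,650 × 0.9 = $58,185.
Firearm was used or possessed during the offense (+75%): $58,185 × 1.75 = $101,823.75.
$101,823.75 is within the $950,000 maximum.
$101,823.75 is at or above the $500 minimum.
Rounded to the nearest dollar: $101,824.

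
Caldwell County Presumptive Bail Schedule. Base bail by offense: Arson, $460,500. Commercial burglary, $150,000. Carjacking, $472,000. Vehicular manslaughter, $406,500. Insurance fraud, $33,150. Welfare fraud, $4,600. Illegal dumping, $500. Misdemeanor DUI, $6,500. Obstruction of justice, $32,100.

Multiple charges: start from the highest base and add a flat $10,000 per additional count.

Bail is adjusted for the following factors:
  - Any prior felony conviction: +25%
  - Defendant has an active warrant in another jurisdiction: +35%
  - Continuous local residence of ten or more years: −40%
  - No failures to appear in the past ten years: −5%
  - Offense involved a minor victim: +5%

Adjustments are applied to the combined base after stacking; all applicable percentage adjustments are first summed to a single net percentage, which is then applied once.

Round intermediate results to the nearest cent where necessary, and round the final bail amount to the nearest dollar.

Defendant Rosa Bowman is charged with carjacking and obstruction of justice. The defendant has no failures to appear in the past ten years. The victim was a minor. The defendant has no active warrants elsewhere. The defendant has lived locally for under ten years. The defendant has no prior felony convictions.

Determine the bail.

$482,000

Base amounts from the schedule: carjacking $472,000; obstruction of justice $32,100.
Stacking rule: highest base plus $10,000 per additional charge. Highest is carjacking at $472,000; 1 additional charge → +$10,000. Combined base = $482,000.
Net percentage adjustment: −5% +5% = +0%. $482,000 × 1 = $482,000.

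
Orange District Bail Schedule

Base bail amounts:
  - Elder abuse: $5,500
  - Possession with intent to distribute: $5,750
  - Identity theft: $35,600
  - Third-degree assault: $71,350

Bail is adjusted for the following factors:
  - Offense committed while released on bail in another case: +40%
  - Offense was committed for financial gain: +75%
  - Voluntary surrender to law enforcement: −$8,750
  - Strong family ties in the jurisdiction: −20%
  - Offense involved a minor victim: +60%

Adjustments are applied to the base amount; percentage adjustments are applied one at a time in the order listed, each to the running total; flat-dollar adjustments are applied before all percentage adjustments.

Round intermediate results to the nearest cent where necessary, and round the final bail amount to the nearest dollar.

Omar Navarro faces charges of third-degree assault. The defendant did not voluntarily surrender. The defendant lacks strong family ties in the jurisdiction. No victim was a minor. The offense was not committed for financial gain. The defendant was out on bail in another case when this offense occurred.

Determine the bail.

Base amounts from the schedule: third-degree assault $71,350.
Single charge. Combined base = $71,350.
Offense committed while released on bail in another case (+40%): $71,350 × 1.4 = $99,890.

$99,890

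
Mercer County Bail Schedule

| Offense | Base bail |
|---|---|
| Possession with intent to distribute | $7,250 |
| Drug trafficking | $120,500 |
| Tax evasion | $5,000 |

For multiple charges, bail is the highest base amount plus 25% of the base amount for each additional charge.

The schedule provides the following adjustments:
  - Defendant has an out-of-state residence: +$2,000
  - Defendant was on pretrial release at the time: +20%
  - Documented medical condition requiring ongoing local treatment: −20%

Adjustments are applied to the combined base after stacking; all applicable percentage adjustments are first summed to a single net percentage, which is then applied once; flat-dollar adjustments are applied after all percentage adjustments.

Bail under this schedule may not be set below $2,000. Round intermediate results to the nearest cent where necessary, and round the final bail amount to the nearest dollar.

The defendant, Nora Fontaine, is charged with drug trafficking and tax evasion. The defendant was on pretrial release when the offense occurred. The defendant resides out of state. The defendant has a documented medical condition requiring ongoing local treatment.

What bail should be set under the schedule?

$123,750

Base amounts from the schedule: drug trafficking $120,500; tax evasion $5,000.
Stacking rule: highest base plus 25% of each additional charge. Highest is drug trafficking at $120,500. Additional: $5,000 × 25% = $1,250. Combined base = $120,500 + $1,250 = $121,750.
Net percentage adjustment: +20% −20% = +0%. $121,750 × 1 = $121,750.
Defendant has an out-of-state residence (+$2,000 flat): $121,750 + $2,000 = $123,750.
$123,750 is at or above the $2,000 minimum.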